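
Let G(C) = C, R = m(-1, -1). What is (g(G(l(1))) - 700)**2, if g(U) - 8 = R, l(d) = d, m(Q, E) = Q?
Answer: 480249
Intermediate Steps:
R = -1
g(U) = 7 (g(U) = 8 - 1 = 7)
(g(G(l(1))) - 700)**2 = (7 - 700)**2 = (-693)**2 = 480249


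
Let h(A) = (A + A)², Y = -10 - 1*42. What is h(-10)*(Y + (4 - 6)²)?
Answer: -19200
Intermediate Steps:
Y = -52 (Y = -10 - 42 = -52)
h(A) = 4*A² (h(A) = (2*A)² = 4*A²)
h(-10)*(Y + (4 - 6)²) = (4*(-10)²)*(-52 + (4 - 6)²) = (4*100)*(-52 + (-2)²) = 400*(-52 + 4) = 400*(-48) = -19200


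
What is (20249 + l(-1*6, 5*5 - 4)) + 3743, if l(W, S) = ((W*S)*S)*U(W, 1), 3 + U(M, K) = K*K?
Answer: 29284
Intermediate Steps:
U(M, K) = -3 + K² (U(M, K) = -3 + K*K = -3 + K²)
l(W, S) = -2*W*S² (l(W, S) = ((W*S)*S)*(-3 + 1²) = ((S*W)*S)*(-3 + 1) = (W*S²)*(-2) = -2*W*S²)
(20249 + l(-1*6, 5*5 - 4)) + 3743 = (20249 - 2*(-1*6)*(5*5 - 4)²) + 3743 = (20249 - 2*(-6)*(25 - 4)²) + 3743 = (20249 - 2*(-6)*21²) + 3743 = (20249 - 2*(-6)*441) + 3743 = (20249 + 5292) + 3743 = 25541 + 3743 = 29284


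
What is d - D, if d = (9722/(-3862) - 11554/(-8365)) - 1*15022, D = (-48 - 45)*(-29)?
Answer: -286230080476/16152815 ≈ -17720.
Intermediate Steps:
D = 2697 (D = -93*(-29) = 2697)
d = -242665938421/16152815 (d = (9722*(-1/3862) - 11554*(-1/8365)) - 15022 = (-4861/1931 + 11554/8365) - 15022 = -18351491/16152815 - 15022 = -242665938421/16152815 ≈ -15023.)
d - D = -242665938421/16152815 - 1*2697 = -242665938421/16152815 - 2697 = -286230080476/16152815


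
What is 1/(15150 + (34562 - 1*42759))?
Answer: 1/6953 ≈ 0.00014382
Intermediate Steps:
1/(15150 + (34562 - 1*42759)) = 1/(15150 + (34562 - 42759)) = 1/(15150 - 8197) = 1/6953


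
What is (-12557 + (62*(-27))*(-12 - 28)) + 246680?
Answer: 301083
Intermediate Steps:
(-12557 + (62*(-27))*(-12 - 28)) + 246680 = (-12557 - 1674*(-40)) + 246680 = (-12557 + 66960) + 246680 = 54403 + 246680 = 301083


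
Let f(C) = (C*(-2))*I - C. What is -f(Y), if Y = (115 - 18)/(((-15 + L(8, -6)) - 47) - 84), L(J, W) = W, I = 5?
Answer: -1067/152 ≈ -7.0197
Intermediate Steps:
Y = -97/152 (Y = (115 - 18)/(((-15 - 6) - 47) - 84) = 97/((-21 - 47) - 84) = 97/(-68 - 84) = 97/(-152) = 97*(-1/152) = -97/152 ≈ -0.63816)
f(C) = -11*C (f(C) = (C*(-2))*5 - C = -2*C*5 - C = -10*C - C = -11*C)
-f(Y) = -(-11)*(-97)/152 = -1*1067/152 = -1067/152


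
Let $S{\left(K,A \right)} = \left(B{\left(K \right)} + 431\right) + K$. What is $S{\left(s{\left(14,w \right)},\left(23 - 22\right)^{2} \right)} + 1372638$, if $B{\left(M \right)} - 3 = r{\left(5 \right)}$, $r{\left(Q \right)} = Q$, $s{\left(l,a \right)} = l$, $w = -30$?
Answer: $1373091$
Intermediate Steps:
$B{\left(M \right)} = 8$ ($B{\left(M \right)} = 3 + 5 = 8$)
$S{\left(K,A \right)} = 439 + K$ ($S{\left(K,A \right)} = \left(8 + 431\right) + K = 439 + K$)
$S{\left(s{\left(14,w \right)},\left(23 - 22\right)^{2} \right)} + 1372638 = \left(439 + 14\right) + 1372638 = 453 + 1372638 = 1373091$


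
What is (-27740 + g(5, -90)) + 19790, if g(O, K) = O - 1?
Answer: -7946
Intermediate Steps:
g(O, K) = -1 + O
(-27740 + g(5, -90)) + 19790 = (-27740 + (-1 + 5)) + 19790 = (-27740 + 4) + 19790 = -27736 + 19790 = -7946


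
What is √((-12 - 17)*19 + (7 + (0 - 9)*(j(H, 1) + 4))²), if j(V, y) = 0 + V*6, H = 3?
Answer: √35930 ≈ 189.55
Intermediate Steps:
j(V, y) = 6*V (j(V, y) = 0 + 6*V = 6*V)
√((-12 - 17)*19 + (7 + (0 - 9)*(j(H, 1) + 4))²) = √((-12 - 17)*19 + (7 + (0 - 9)*(6*3 + 4))²) = √(-29*19 + (7 - 9*(18 + 4))²) = √(-551 + (7 - 9*22)²) = √(-551 + (7 - 198)²) = √(-551 + (-191)²) = √(-551 + 36481) = √35930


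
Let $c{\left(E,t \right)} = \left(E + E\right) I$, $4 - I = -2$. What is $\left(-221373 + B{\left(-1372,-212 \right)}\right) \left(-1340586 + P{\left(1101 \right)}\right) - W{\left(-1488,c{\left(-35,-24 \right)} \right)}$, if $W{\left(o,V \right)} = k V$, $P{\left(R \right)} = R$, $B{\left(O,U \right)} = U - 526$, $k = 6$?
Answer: $297514355355$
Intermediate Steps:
$I = 6$ ($I = 4 - -2 = 4 + 2 = 6$)
$B{\left(O,U \right)} = -526 + U$
$c{\left(E,t \right)} = 12 E$ ($c{\left(E,t \right)} = \left(E + E\right) 6 = 2 E 6 = 12 E$)
$W{\left(o,V \right)} = 6 V$
$\left(-221373 + B{\left(-1372,-212 \right)}\right) \left(-1340586 + P{\left(1101 \right)}\right) - W{\left(-1488,c{\left(-35,-24 \right)} \right)} = \left(-221373 - 738\right) \left(-1340586 + 1101\right) - 6 \cdot 12 \left(-35\right) = \left(-221373 - 738\right) \left(-1339485\right) - 6 \left(-420\right) = \left(-222111\right) \left(-1339485\right) - -2520 = 297514352835 + 2520 = 297514355355$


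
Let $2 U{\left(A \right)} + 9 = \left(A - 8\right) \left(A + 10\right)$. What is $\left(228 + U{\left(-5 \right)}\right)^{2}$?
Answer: $36481$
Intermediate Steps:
$U{\left(A \right)} = - \frac{9}{2} + \frac{\left(-8 + A\right) \left(10 + A\right)}{2}$ ($U{\left(A \right)} = - \frac{9}{2} + \frac{\left(A - 8\right) \left(A + 10\right)}{2} = - \frac{9}{2} + \frac{\left(-8 + A\right) \left(10 + A\right)}{2}$)
$\left(228 + U{\left(-5 \right)}\right)^{2} = \left(228 - \left(\frac{99}{2} - \frac{25}{2}\right)\right)^{2} = \left(228 - 37\right)^{2} = 191^{2} = 36481$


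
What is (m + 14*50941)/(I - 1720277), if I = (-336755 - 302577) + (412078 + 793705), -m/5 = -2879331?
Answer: -15109829/1153826 ≈ -13.095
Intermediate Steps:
m = 14396655 (m = -5*(-2879331) = 14396655)
I = 566451 (I = -639332 + 1205783 = 566451)
(m + 14*50941)/(I - 1720277) = (14396655 + 14*50941)/(566451 - 1720277) = (14396655 + 713174)/(-1153826) = 15109829*(-1/1153826) = -15109829/1153826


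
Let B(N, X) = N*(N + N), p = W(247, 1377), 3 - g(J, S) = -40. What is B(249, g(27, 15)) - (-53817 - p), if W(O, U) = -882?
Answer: 176937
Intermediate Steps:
g(J, S) = 43 (g(J, S) = 3 - 1*(-40) = 3 + 40 = 43)
p = -882
B(N, X) = 2*N**2 (B(N, X) = N*(2*N) = 2*N**2)
B(249, g(27, 15)) - (-53817 - p) = 2*249**2 - (-53817 - 1*(-882)) = 2*62001 - (-53817 + 882) = 124002 - 1*(-52935) = 124002 + 52935 = 176937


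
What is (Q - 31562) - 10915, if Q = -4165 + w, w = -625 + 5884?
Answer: -41383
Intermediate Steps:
w = 5259
Q = 1094 (Q = -4165 + 5259 = 1094)
(Q - 31562) - 10915 = (1094 - 31562) - 10915 = -30468 - 10915 = -41383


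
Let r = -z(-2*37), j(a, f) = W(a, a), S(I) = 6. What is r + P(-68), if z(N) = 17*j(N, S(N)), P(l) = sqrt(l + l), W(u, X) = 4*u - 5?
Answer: 5117 + 2*I*sqrt(34) ≈ 5117.0 + 11.662*I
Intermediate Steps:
W(u, X) = -5 + 4*u
P(l) = sqrt(2)*sqrt(l) (P(l) = sqrt(2*l) = sqrt(2)*sqrt(l))
j(a, f) = -5 + 4*a
z(N) = -85 + 68*N (z(N) = 17*(-5 + 4*N) = -85 + 68*N)
r = 5117 (r = -(-85 + 68*(-2*37)) = -(-85 + 68*(-74)) = -(-85 - 5032) = -1*(-5117) = 5117)
r + P(-68) = 5117 + sqrt(2)*sqrt(-68) = 5117 + sqrt(2)*(2*I*sqrt(17)) = 5117 + 2*I*sqrt(34)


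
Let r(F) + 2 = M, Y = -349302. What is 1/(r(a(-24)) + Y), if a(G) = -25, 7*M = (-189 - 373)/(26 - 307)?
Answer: -7/2445126 ≈ -2.8628e-6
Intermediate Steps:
M = 2/7 (M = ((-189 - 373)/(26 - 307))/7 = (-562/(-281))/7 = (-562*(-1/281))/7 = (⅐)*2 = 2/7 ≈ 0.28571)
r(F) = -12/7 (r(F) = -2 + 2/7 = -12/7)
1/(r(a(-24)) + Y) = 1/(-12/7 - 349302) = 1/(-2445126/7) = -7/2445126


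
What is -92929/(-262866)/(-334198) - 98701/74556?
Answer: -361284160233233/272903823945342 ≈ -1.3239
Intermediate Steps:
-92929/(-262866)/(-334198) - 98701/74556 = -92929*(-1/262866)*(-1/334198) - 98701*1/74556 = (92929/262866)*(-1/334198) - 98701/74556 = -92929/87849291468 - 98701/74556 = -361284160233233/272903823945342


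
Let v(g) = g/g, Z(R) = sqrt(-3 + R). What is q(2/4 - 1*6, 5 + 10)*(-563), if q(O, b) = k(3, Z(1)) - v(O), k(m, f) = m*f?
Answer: 563 - 1689*I*sqrt(2) ≈ 563.0 - 2388.6*I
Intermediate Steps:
v(g) = 1
k(m, f) = f*m
q(O, b) = -1 + 3*I*sqrt(2) (q(O, b) = sqrt(-3 + 1)*3 - 1*1 = sqrt(-2)*3 - 1 = (I*sqrt(2))*3 - 1 = 3*I*sqrt(2) - 1 = -1 + 3*I*sqrt(2))
q(2/4 - 1*6, 5 + 10)*(-563) = (-1 + 3*I*sqrt(2))*(-563) = 563 - 1689*I*sqrt(2)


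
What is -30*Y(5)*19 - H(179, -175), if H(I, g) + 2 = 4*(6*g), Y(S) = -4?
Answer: 6482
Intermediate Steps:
H(I, g) = -2 + 24*g (H(I, g) = -2 + 4*(6*g) = -2 + 24*g)
-30*Y(5)*19 - H(179, -175) = -30*(-4)*19 - (-2 + 24*(-175)) = 120*19 - (-2 - 4200) = 2280 - 1*(-4202) = 2280 + 4202 = 6482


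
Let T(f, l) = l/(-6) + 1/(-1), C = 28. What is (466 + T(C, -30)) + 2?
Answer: 472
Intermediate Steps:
T(f, l) = -1 - l/6 (T(f, l) = l*(-1/6) + 1*(-1) = -l/6 - 1 = -1 - l/6)
(466 + T(C, -30)) + 2 = (466 + (-1 - 1/6*(-30))) + 2 = (466 + (-1 + 5)) + 2 = (466 + 4) + 2 = 470 + 2 = 472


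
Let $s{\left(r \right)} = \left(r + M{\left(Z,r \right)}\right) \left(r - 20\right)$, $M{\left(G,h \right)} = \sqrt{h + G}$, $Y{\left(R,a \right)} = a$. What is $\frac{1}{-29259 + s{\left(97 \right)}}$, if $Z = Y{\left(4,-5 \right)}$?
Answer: $- \frac{10895}{237129316} - \frac{77 \sqrt{23}}{237129316} \approx -4.7503 \cdot 10^{-5}$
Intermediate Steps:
$Z = -5$
$M{\left(G,h \right)} = \sqrt{G + h}$
$s{\left(r \right)} = \left(-20 + r\right) \left(r + \sqrt{-5 + r}\right)$ ($s{\left(r \right)} = \left(r + \sqrt{-5 + r}\right) \left(r - 20\right) = \left(r + \sqrt{-5 + r}\right) \left(-20 + r\right) = \left(-20 + r\right) \left(r + \sqrt{-5 + r}\right)$)
$\frac{1}{-29259 + s{\left(97 \right)}} = \frac{1}{-29259 + \left(97^{2} - 1940 - 20 \sqrt{-5 + 97} + 97 \sqrt{-5 + 97}\right)} = \frac{1}{-29259 + \left(9409 - 1940 - 20 \sqrt{92} + 97 \sqrt{92}\right)} = \frac{1}{-29259 + \left(9409 - 1940 - 20 \cdot 2 \sqrt{23} + 97 \cdot 2 \sqrt{23}\right)} = \frac{1}{-29259 + \left(9409 - 1940 - 40 \sqrt{23} + 194 \sqrt{23}\right)} = \frac{1}{-29259 + \left(7469 + 154 \sqrt{23}\right)} = \frac{1}{-21790 + 154 \sqrt{23}}$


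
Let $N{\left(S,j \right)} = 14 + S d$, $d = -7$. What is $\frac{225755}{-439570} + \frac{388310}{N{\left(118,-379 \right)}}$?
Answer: $- \frac{147304086}{307699} \approx -478.73$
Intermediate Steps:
$N{\left(S,j \right)} = 14 - 7 S$ ($N{\left(S,j \right)} = 14 + S \left(-7\right) = 14 - 7 S$)
$\frac{225755}{-439570} + \frac{388310}{N{\left(118,-379 \right)}} = \frac{225755}{-439570} + \frac{388310}{14 - 826} = 225755 \left(- \frac{1}{439570}\right) + \frac{388310}{14 - 826} = - \frac{45151}{87914} + \frac{388310}{-812} = - \frac{45151}{87914} + 388310 \left(- \frac{1}{812}\right) = - \frac{45151}{87914} - \frac{6695}{14} = - \frac{147304086}{307699}$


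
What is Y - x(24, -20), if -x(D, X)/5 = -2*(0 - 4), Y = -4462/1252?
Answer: 22809/626 ≈ 36.436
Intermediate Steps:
Y = -2231/626 (Y = -4462*1/1252 = -2231/626 ≈ -3.5639)
x(D, X) = -40 (x(D, X) = -(-10)*(0 - 4) = -(-10)*(-4) = -5*8 = -40)
Y - x(24, -20) = -2231/626 - 1*(-40) = -2231/626 + 40 = 22809/626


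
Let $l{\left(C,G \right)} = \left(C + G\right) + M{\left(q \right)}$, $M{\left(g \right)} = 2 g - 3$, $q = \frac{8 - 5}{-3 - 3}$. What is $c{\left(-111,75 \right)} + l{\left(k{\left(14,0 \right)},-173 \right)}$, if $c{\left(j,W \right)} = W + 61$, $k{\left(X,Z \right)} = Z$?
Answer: $-41$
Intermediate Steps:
$c{\left(j,W \right)} = 61 + W$
$q = - \frac{1}{2}$ ($q = \frac{3}{-6} = 3 \left(- \frac{1}{6}\right) = - \frac{1}{2} \approx -0.5$)
$M{\left(g \right)} = -3 + 2 g$
$l{\left(C,G \right)} = -4 + C + G$ ($l{\left(C,G \right)} = \left(C + G\right) + \left(-3 + 2 \left(- \frac{1}{2}\right)\right) = \left(C + G\right) - 4 = -4 + C + G$)
$c{\left(-111,75 \right)} + l{\left(k{\left(14,0 \right)},-173 \right)} = \left(61 + 75\right) - 177 = 136 - 177 = -41$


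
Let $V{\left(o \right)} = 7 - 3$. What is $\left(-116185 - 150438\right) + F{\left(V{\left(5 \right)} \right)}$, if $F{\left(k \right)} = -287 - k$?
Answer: $-266914$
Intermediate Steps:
$V{\left(o \right)} = 4$ ($V{\left(o \right)} = 7 - 3 = 4$)
$\left(-116185 - 150438\right) + F{\left(V{\left(5 \right)} \right)} = \left(-116185 - 150438\right) - 291 = -266623 - 291 = -266914$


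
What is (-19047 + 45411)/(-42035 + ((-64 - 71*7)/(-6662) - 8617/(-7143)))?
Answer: -1254574862424/2000244091633 ≈ -0.62721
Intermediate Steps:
(-19047 + 45411)/(-42035 + ((-64 - 71*7)/(-6662) - 8617/(-7143))) = 26364/(-42035 + ((-64 - 497)*(-1/6662) - 8617*(-1/7143))) = 26364/(-42035 + (-561*(-1/6662) + 8617/7143)) = 26364/(-42035 + (561/6662 + 8617/7143)) = 26364/(-42035 + 61413677/47586666) = 26364/(-2000244091633/47586666) = 26364*(-47586666/2000244091633) = -1254574862424/2000244091633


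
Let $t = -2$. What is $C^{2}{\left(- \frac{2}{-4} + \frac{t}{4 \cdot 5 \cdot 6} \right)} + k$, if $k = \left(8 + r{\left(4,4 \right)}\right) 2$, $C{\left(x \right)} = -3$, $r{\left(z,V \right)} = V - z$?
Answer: $25$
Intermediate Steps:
$k = 16$ ($k = \left(8 + \left(4 - 4\right)\right) 2 = \left(8 + 0\right) 2 = 8 \cdot 2 = 16$)
$C^{2}{\left(- \frac{2}{-4} + \frac{t}{4 \cdot 5 \cdot 6} \right)} + k = \left(-3\right)^{2} + 16 = 9 + 16 = 25$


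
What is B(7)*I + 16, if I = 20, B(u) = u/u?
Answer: 36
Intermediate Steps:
B(u) = 1
B(7)*I + 16 = 1*20 + 16 = 20 + 16 = 36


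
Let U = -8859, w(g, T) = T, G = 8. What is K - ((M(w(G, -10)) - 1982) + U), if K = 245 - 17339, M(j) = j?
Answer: -6243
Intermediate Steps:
K = -17094
K - ((M(w(G, -10)) - 1982) + U) = -17094 - ((-10 - 1982) - 8859) = -17094 - (-1992 - 8859) = -17094 - 1*(-10851) = -17094 + 10851 = -6243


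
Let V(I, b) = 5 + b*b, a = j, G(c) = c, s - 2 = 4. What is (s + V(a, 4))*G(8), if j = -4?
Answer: 216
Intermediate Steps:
s = 6 (s = 2 + 4 = 6)
a = -4
V(I, b) = 5 + b²
(s + V(a, 4))*G(8) = (6 + (5 + 4²))*8 = (6 + (5 + 16))*8 = (6 + 21)*8 = 27*8 = 216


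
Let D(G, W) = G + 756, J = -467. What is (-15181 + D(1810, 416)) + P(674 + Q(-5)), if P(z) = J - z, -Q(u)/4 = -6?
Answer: -13780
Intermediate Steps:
Q(u) = 24 (Q(u) = -4*(-6) = 24)
D(G, W) = 756 + G
P(z) = -467 - z
(-15181 + D(1810, 416)) + P(674 + Q(-5)) = (-15181 + (756 + 1810)) + (-467 - (674 + 24)) = (-15181 + 2566) + (-467 - 1*698) = -12615 + (-467 - 698) = -12615 - 1165 = -13780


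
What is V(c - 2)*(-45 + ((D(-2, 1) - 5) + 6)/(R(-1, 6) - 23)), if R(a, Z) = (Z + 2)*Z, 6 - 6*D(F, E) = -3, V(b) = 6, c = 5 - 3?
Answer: -1347/5 ≈ -269.40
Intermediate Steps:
c = 2
D(F, E) = 3/2 (D(F, E) = 1 - 1/6*(-3) = 1 + 1/2 = 3/2)
R(a, Z) = Z*(2 + Z) (R(a, Z) = (2 + Z)*Z = Z*(2 + Z))
V(c - 2)*(-45 + ((D(-2, 1) - 5) + 6)/(R(-1, 6) - 23)) = 6*(-45 + ((3/2 - 5) + 6)/(6*(2 + 6) - 23)) = 6*(-45 + (-7/2 + 6)/(6*8 - 23)) = 6*(-45 + 5/(2*(48 - 23))) = 6*(-45 + (5/2)/25) = 6*(-45 + (5/2)*(1/25)) = 6*(-45 + 1/10) = 6*(-449/10) = -1347/5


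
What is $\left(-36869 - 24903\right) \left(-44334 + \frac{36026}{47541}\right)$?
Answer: $\frac{130193549975696}{47541} \approx 2.7386 \cdot 10^{9}$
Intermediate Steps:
$\left(-36869 - 24903\right) \left(-44334 + \frac{36026}{47541}\right) = - 61772 \left(-44334 + 36026 \cdot \frac{1}{47541}\right) = - 61772 \left(-44334 + \frac{36026}{47541}\right) = \left(-61772\right) \left(- \frac{2107646668}{47541}\right) = \frac{130193549975696}{47541}$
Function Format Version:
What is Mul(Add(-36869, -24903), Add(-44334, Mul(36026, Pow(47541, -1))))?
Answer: Rational(130193549975696, 47541) ≈ 2.7386e+9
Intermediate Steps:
Mul(Add(-36869, -24903), Add(-44334, Mul(36026, Pow(47541, -1)))) = Mul(-61772, Add(-44334, Mul(36026, Rational(1, 47541)))) = Mul(-61772, Add(-44334, Rational(36026, 47541))) = Mul(-61772, Rational(-2107646668, 47541)) = Rational(130193549975696, 47541)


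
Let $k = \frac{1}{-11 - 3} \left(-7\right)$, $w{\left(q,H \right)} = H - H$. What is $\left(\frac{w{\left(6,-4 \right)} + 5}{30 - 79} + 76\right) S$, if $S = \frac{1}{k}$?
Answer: $\frac{7438}{49} \approx 151.8$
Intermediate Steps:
$w{\left(q,H \right)} = 0$
$k = \frac{1}{2}$ ($k = \frac{1}{-14} \left(-7\right) = \left(- \frac{1}{14}\right) \left(-7\right) = \frac{1}{2} \approx 0.5$)
$S = 2$ ($S = \frac{1}{\frac{1}{2}} = 2$)
$\left(\frac{w{\left(6,-4 \right)} + 5}{30 - 79} + 76\right) S = \left(\frac{0 + 5}{30 - 79} + 76\right) 2 = \left(\frac{5}{-49} + 76\right) 2 = \left(5 \left(- \frac{1}{49}\right) + 76\right) 2 = \left(- \frac{5}{49} + 76\right) 2 = \frac{3719}{49} \cdot 2 = \frac{7438}{49}$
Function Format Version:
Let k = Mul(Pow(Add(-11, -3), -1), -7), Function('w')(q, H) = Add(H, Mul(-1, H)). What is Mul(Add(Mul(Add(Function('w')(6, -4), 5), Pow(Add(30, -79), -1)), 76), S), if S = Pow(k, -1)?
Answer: Rational(7438, 49) ≈ 151.80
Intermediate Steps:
Function('w')(q, H) = 0
k = Rational(1, 2) (k = Mul(Pow(-14, -1), -7) = Mul(Rational(-1, 14), -7) = Rational(1, 2) ≈ 0.50000)
S = 2 (S = Pow(Rational(1, 2), -1) = 2)
Mul(Add(Mul(Add(Function('w')(6, -4), 5), Pow(Add(30, -79), -1)), 76), S) = Mul(Add(Mul(Add(0, 5), Pow(Add(30, -79), -1)), 76), 2) = Mul(Add(Mul(5, Pow(-49, -1)), 76), 2) = Mul(Add(Mul(5, Rational(-1, 49)), 76), 2) = Mul(Add(Rational(-5, 49), 76), 2) = Mul(Rational(3719, 49), 2) = Rational(7438, 49)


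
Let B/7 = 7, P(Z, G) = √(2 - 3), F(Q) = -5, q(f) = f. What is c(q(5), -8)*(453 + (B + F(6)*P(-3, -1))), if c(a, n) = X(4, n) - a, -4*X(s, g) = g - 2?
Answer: -1255 + 25*I/2 ≈ -1255.0 + 12.5*I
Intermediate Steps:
X(s, g) = ½ - g/4 (X(s, g) = -(g - 2)/4 = -(-2 + g)/4 = ½ - g/4)
c(a, n) = ½ - a - n/4 (c(a, n) = (½ - n/4) - a = ½ - a - n/4)
P(Z, G) = I (P(Z, G) = √(-1) = I)
B = 49 (B = 7*7 = 49)
c(q(5), -8)*(453 + (B + F(6)*P(-3, -1))) = (½ - 1*5 - ¼*(-8))*(453 + (49 - 5*I)) = (½ - 5 + 2)*(502 - 5*I) = -5*(502 - 5*I)/2 = -1255 + 25*I/2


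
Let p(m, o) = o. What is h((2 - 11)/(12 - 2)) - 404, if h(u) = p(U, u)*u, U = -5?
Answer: -40319/100 ≈ -403.19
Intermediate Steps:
h(u) = u² (h(u) = u*u = u²)
h((2 - 11)/(12 - 2)) - 404 = ((2 - 11)/(12 - 2))² - 404 = (-9/10)² - 404 = 81/100 - 404 = -40319/100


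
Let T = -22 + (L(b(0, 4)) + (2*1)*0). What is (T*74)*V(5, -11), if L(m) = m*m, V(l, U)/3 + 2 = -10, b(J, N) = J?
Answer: 58608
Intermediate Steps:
V(l, U) = -36 (V(l, U) = -6 + 3*(-10) = -6 - 30 = -36)
L(m) = m²
T = -22 (T = -22 + (0² + (2*1)*0) = -22 + (0 + 2*0) = -22 + (0 + 0) = -22 + 0 = -22)
(T*74)*V(5, -11) = -22*74*(-36) = -1628*(-36) = 58608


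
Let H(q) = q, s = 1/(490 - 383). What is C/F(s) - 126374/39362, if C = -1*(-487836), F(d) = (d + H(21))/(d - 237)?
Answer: -30433105482188/5530361 ≈ -5.5029e+6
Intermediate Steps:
s = 1/107 ≈ 0.0093458
F(d) = (21 + d)/(-237 + d) (F(d) = (d + 21)/(d - 237) = (21 + d)/(-237 + d))
C = 487836
C/F(s) - 126374/39362 = 487836/(((21 + 1/107)/(-237 + 1/107))) - 126374/39362 = 487836/(((2248/107)/(-25358/107))) - 126374*1/39362 = 487836/((-107/25358*2248/107)) - 63187/19681 = 487836/(-1124/12679) - 63187/19681 = 487836*(-12679/1124) - 63187/19681 = -1546318161/281 - 63187/19681 = -30433105482188/5530361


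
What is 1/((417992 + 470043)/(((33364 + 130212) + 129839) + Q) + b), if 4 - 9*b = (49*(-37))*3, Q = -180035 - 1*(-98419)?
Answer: 1906191/1160814272 ≈ 0.0016421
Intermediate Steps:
Q = -81616 (Q = -180035 + 98419 = -81616)
b = 5443/9 (b = 4/9 - 49*(-37)*3/9 = 4/9 - (-1813)*3/9 = 4/9 - ⅑*(-5439) = 4/9 + 1813/3 = 5443/9 ≈ 604.78)
1/((417992 + 470043)/(((33364 + 130212) + 129839) + Q) + b) = 1/((417992 + 470043)/(((33364 + 130212) + 129839) - 81616) + 5443/9) = 1/(888035/((163576 + 129839) - 81616) + 5443/9) = 1/(888035/(293415 - 81616) + 5443/9) = 1/(888035/211799 + 5443/9) = 1/(1160814272/1906191) = 1906191/1160814272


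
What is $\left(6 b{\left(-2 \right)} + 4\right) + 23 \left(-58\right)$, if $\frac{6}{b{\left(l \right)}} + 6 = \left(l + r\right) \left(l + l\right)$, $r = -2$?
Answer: $- \frac{6632}{5} \approx -1326.4$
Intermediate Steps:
$b{\left(l \right)} = \frac{6}{-6 + 2 l \left(-2 + l\right)}$ ($b{\left(l \right)} = \frac{6}{-6 + \left(l - 2\right) \left(l + l\right)} = \frac{6}{-6 + \left(-2 + l\right) 2 l} = \frac{6}{-6 + 2 l \left(-2 + l\right)}$)
$\left(6 b{\left(-2 \right)} + 4\right) + 23 \left(-58\right) = \left(6 \frac{3}{-3 + \left(-2\right)^{2} - -4} + 4\right) + 23 \left(-58\right) = \left(6 \frac{3}{-3 + 4 + 4} + 4\right) - 1334 = \left(6 \cdot \frac{3}{5} + 4\right) - 1334 = \left(\frac{18}{5} + 4\right) - 1334 = \frac{38}{5} - 1334 = - \frac{6632}{5}$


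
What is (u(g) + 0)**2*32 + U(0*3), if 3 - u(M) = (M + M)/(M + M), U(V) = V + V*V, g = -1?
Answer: 128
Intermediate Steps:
U(V) = V + V**2
u(M) = 2 (u(M) = 3 - (M + M)/(M + M) = 3 - 2*M/(2*M) = 3 - 2*M*1/(2*M) = 3 - 1*1 = 3 - 1 = 2)
(u(g) + 0)**2*32 + U(0*3) = (2 + 0)**2*32 + (0*3)*(1 + 0*3) = 2**2*32 + 0*(1 + 0) = 4*32 + 0*1 = 128 + 0 = 128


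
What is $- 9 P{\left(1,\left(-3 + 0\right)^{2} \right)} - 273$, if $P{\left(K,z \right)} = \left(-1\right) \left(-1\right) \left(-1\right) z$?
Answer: $-192$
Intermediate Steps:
$P{\left(K,z \right)} = - z$ ($P{\left(K,z \right)} = 1 \left(-1\right) z = - z$)
$- 9 P{\left(1,\left(-3 + 0\right)^{2} \right)} - 273 = - 9 \left(- \left(-3 + 0\right)^{2}\right) - 273 = - 9 \left(- \left(-3\right)^{2}\right) - 273 = - 9 \left(\left(-1\right) 9\right) - 273 = \left(-9\right) \left(-9\right) - 273 = 81 - 273 = -192$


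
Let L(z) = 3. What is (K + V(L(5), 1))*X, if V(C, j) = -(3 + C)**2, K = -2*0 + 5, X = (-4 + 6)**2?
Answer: -124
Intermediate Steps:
X = 4 (X = 2**2 = 4)
K = 5 (K = 0 + 5 = 5)
(K + V(L(5), 1))*X = (5 - (3 + 3)**2)*4 = (5 - 1*6**2)*4 = (5 - 1*36)*4 = (5 - 36)*4 = -31*4 = -124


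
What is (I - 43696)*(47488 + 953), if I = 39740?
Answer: -191632596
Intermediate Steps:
(I - 43696)*(47488 + 953) = (39740 - 43696)*(47488 + 953) = -3956*48441 = -191632596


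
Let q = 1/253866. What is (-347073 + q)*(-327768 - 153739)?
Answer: 42425598245725019/253866 ≈ 1.6712e+11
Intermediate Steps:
q = 1/253866 ≈ 3.9391e-6
(-347073 + q)*(-327768 - 153739) = (-347073 + 1/253866)*(-327768 - 153739) = -88110034217/253866*(-481507) = 42425598245725019/253866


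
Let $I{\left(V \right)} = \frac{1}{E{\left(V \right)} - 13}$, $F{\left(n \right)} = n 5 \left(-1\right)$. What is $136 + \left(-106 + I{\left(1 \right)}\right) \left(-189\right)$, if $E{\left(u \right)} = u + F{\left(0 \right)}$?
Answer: $\frac{80743}{4} \approx 20186.0$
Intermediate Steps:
$F{\left(n \right)} = - 5 n$ ($F{\left(n \right)} = 5 n \left(-1\right) = - 5 n$)
$E{\left(u \right)} = u$ ($E{\left(u \right)} = u - 0 = u + 0 = u$)
$I{\left(V \right)} = \frac{1}{-13 + V}$ ($I{\left(V \right)} = \frac{1}{V - 13} = \frac{1}{-13 + V}$)
$136 + \left(-106 + I{\left(1 \right)}\right) \left(-189\right) = 136 + \left(-106 + \frac{1}{-13 + 1}\right) \left(-189\right) = 136 + \left(-106 + \frac{1}{-12}\right) \left(-189\right) = 136 + \left(-106 - \frac{1}{12}\right) \left(-189\right) = 136 - - \frac{80199}{4} = 136 + \frac{80199}{4} = \frac{80743}{4}$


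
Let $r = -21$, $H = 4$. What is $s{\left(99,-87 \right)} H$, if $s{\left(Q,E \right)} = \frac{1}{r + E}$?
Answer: $- \frac{1}{27} \approx -0.037037$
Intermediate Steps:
$s{\left(Q,E \right)} = \frac{1}{-21 + E}$
$s{\left(99,-87 \right)} H = \frac{1}{-21 - 87} \cdot 4 = \frac{1}{-108} \cdot 4 = \left(- \frac{1}{108}\right) 4 = - \frac{1}{27}$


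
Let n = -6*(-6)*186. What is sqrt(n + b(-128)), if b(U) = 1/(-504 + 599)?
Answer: sqrt(60431495)/95 ≈ 81.829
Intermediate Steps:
b(U) = 1/95
n = 6696 (n = 36*186 = 6696)
sqrt(n + b(-128)) = sqrt(6696 + 1/95) = sqrt(636121/95) = sqrt(60431495)/95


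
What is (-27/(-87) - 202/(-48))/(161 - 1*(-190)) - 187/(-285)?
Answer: 15526559/23208120 ≈ 0.66901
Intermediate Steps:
(-27/(-87) - 202/(-48))/(161 - 1*(-190)) - 187/(-285) = (-27*(-1/87) - 202*(-1/48))/(161 + 190) - 187*(-1/285) = (9/29 + 101/24)/351 + 187/285 = (3145/696)*(1/351) + 187/285 = 3145/244296 + 187/285 = 15526559/23208120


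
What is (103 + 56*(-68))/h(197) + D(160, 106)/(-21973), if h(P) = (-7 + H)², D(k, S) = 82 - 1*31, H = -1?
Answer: -81413229/1406272 ≈ -57.893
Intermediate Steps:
D(k, S) = 51 (D(k, S) = 82 - 31 = 51)
h(P) = 64 (h(P) = (-7 - 1)² = (-8)² = 64)
(103 + 56*(-68))/h(197) + D(160, 106)/(-21973) = (103 + 56*(-68))/64 + 51/(-21973) = (103 - 3808)*(1/64) + 51*(-1/21973) = -3705*1/64 - 51/21973 = -3705/64 - 51/21973 = -81413229/1406272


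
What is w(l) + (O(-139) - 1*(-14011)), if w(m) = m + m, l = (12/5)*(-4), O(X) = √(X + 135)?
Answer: 69959/5 + 2*I ≈ 13992.0 + 2.0*I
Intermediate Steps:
O(X) = √(135 + X)
l = -48/5 (l = (12*(⅕))*(-4) = (12/5)*(-4) = -48/5 ≈ -9.6000)
w(m) = 2*m
w(l) + (O(-139) - 1*(-14011)) = 2*(-48/5) + (√(135 - 139) - 1*(-14011)) = -96/5 + (√(-4) + 14011) = -96/5 + (2*I + 14011) = -96/5 + (14011 + 2*I) = 69959/5 + 2*I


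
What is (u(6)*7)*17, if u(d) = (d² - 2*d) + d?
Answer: 3570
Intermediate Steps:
u(d) = d² - d
(u(6)*7)*17 = ((6*(-1 + 6))*7)*17 = ((6*5)*7)*17 = (30*7)*17 = 210*17 = 3570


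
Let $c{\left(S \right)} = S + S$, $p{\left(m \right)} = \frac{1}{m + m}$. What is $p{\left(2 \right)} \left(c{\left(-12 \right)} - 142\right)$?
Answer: $- \frac{83}{2} \approx -41.5$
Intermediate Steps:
$p{\left(m \right)} = \frac{1}{2 m}$
$c{\left(S \right)} = 2 S$
$p{\left(2 \right)} \left(c{\left(-12 \right)} - 142\right) = \frac{1}{2 \cdot 2} \left(2 \left(-12\right) - 142\right) = \frac{1}{2} \cdot \frac{1}{2} \left(-24 - 142\right) = \frac{1}{4} \left(-166\right) = - \frac{83}{2}$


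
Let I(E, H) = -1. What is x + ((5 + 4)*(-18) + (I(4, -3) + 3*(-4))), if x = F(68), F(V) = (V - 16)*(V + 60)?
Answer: 6481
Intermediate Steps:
F(V) = (-16 + V)*(60 + V)
x = 6656 (x = -960 + 68² + 44*68 = -960 + 4624 + 2992 = 6656)
x + ((5 + 4)*(-18) + (I(4, -3) + 3*(-4))) = 6656 + ((5 + 4)*(-18) + (-1 + 3*(-4))) = 6656 + (9*(-18) + (-1 - 12)) = 6656 + (-162 - 13) = 6656 - 175 = 6481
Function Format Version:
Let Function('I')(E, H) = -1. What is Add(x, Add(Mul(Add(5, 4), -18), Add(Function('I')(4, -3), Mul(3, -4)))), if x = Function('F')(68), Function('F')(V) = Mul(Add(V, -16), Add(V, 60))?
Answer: 6481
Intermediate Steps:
Function('F')(V) = Mul(Add(-16, V), Add(60, V))
x = 6656 (x = Add(-960, Pow(68, 2), Mul(44, 68)) = Add(-960, 4624, 2992) = 6656)
Add(x, Add(Mul(Add(5, 4), -18), Add(Function('I')(4, -3), Mul(3, -4)))) = Add(6656, Add(Mul(Add(5, 4), -18), Add(-1, Mul(3, -4)))) = Add(6656, Add(Mul(9, -18), Add(-1, -12))) = Add(6656, Add(-162, -13)) = Add(6656, -175) = 6481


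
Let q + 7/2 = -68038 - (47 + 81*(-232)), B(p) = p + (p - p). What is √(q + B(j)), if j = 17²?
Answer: I*√196030/2 ≈ 221.38*I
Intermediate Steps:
j = 289
B(p) = p (B(p) = p + 0 = p)
q = -98593/2 (q = -7/2 + (-68038 - (47 + 81*(-232))) = -7/2 + (-68038 - (47 - 18792)) = -7/2 + (-68038 - 1*(-18745)) = -7/2 + (-68038 + 18745) = -7/2 - 49293 = -98593/2 ≈ -49297.)
√(q + B(j)) = √(-98593/2 + 289) = √(-98015/2) = I*√196030/2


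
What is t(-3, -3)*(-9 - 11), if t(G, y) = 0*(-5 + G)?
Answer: 0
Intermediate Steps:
t(G, y) = 0
t(-3, -3)*(-9 - 11) = 0*(-9 - 11) = 0*(-20) = 0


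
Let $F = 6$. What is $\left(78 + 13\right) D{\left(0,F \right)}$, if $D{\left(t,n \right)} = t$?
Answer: $0$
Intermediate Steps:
$\left(78 + 13\right) D{\left(0,F \right)} = \left(78 + 13\right) 0 = 91 \cdot 0 = 0$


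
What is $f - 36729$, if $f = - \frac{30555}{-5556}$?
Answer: $- \frac{68011923}{1852} \approx -36724.0$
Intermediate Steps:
$f = \frac{10185}{1852}$ ($f = \left(-30555\right) \left(- \frac{1}{5556}\right) = \frac{10185}{1852} \approx 5.4995$)
$f - 36729 = \frac{10185}{1852} - 36729 = - \frac{68011923}{1852}$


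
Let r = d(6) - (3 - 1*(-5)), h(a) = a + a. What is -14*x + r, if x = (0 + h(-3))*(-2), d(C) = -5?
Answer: -181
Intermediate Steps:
h(a) = 2*a
r = -13 (r = -5 - (3 - 1*(-5)) = -5 - (3 + 5) = -5 - 1*8 = -5 - 8 = -13)
x = 12 (x = (0 + 2*(-3))*(-2) = (0 - 6)*(-2) = -6*(-2) = 12)
-14*x + r = -14*12 - 13 = -168 - 13 = -181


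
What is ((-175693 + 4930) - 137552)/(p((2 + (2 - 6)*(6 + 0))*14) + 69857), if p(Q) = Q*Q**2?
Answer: 61663/5829651 ≈ 0.010577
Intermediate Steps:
p(Q) = Q**3
((-175693 + 4930) - 137552)/(p((2 + (2 - 6)*(6 + 0))*14) + 69857) = ((-175693 + 4930) - 137552)/(((2 + (2 - 6)*(6 + 0))*14)**3 + 69857) = (-170763 - 137552)/(((2 - 4*6)*14)**3 + 69857) = -308315/(((2 - 24)*14)**3 + 69857) = -308315/((-22*14)**3 + 69857) = -308315/((-308)**3 + 69857) = -308315/(-29218112 + 69857) = -308315/(-29148255) = -308315*(-1/29148255) = 61663/5829651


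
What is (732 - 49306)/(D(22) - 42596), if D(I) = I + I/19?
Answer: 461453/404442 ≈ 1.1410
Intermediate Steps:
D(I) = 20*I/19 (D(I) = I + I*(1/19) = I + I/19 = 20*I/19)
(732 - 49306)/(D(22) - 42596) = (732 - 49306)/((20/19)*22 - 42596) = -48574/(440/19 - 42596) = -48574/(-808884/19) = -48574*(-19/808884) = 461453/404442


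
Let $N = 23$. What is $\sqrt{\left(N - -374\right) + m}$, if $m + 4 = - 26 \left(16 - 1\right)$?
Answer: $\sqrt{3} \approx 1.732$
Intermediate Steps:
$m = -394$ ($m = -4 - 26 \left(16 - 1\right) = -4 - 390 = -394$)
$\sqrt{\left(N - -374\right) + m} = \sqrt{\left(23 - -374\right) - 394} = \sqrt{\left(23 + 374\right) - 394} = \sqrt{397 - 394} = \sqrt{3}$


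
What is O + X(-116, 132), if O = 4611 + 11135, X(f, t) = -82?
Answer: 15664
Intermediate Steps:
O = 15746
O + X(-116, 132) = 15746 - 82 = 15664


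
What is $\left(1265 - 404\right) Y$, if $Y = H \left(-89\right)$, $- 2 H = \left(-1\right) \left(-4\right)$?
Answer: $153258$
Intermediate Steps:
$H = -2$ ($H = - \frac{\left(-1\right) \left(-4\right)}{2} = \left(- \frac{1}{2}\right) 4 = -2$)
$Y = 178$ ($Y = \left(-2\right) \left(-89\right) = 178$)
$\left(1265 - 404\right) Y = \left(1265 - 404\right) 178 = 861 \cdot 178 = 153258$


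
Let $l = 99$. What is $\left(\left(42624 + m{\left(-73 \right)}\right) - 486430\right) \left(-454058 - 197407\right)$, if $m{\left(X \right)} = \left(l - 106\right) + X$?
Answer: $289176192990$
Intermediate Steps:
$m{\left(X \right)} = -7 + X$ ($m{\left(X \right)} = \left(99 - 106\right) + X = -7 + X$)
$\left(\left(42624 + m{\left(-73 \right)}\right) - 486430\right) \left(-454058 - 197407\right) = \left(\left(42624 - 80\right) - 486430\right) \left(-454058 - 197407\right) = \left(\left(42624 - 80\right) - 486430\right) \left(-651465\right) = \left(42544 - 486430\right) \left(-651465\right) = \left(-443886\right) \left(-651465\right) = 289176192990$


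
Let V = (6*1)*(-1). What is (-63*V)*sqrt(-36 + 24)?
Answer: 756*I*sqrt(3) ≈ 1309.4*I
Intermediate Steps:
V = -6 (V = 6*(-1) = -6)
(-63*V)*sqrt(-36 + 24) = (-63*(-6))*sqrt(-36 + 24) = 378*sqrt(-12) = 378*(2*I*sqrt(3)) = 756*I*sqrt(3)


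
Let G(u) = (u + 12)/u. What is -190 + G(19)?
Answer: -3579/19 ≈ -188.37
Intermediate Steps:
G(u) = (12 + u)/u
-190 + G(19) = -190 + (12 + 19)/19 = -190 + (1/19)*31 = -190 + 31/19 = -3579/19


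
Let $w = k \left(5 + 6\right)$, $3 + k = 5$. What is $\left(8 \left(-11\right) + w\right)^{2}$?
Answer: $4356$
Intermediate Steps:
$k = 2$ ($k = -3 + 5 = 2$)
$w = 22$ ($w = 2 \left(5 + 6\right) = 2 \cdot 11 = 22$)
$\left(8 \left(-11\right) + w\right)^{2} = \left(8 \left(-11\right) + 22\right)^{2} = \left(-88 + 22\right)^{2} = \left(-66\right)^{2} = 4356$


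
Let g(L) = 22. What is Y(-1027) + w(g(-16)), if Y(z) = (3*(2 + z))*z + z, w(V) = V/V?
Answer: 3156999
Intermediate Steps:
w(V) = 1
Y(z) = z + z*(6 + 3*z) (Y(z) = (6 + 3*z)*z + z = z*(6 + 3*z) + z = z + z*(6 + 3*z))
Y(-1027) + w(g(-16)) = -1027*(7 + 3*(-1027)) + 1 = -1027*(7 - 3081) + 1 = -1027*(-3074) + 1 = 3156998 + 1 = 3156999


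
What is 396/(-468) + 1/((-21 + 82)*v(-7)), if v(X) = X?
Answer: -4710/5551 ≈ -0.84850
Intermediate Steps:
396/(-468) + 1/((-21 + 82)*v(-7)) = 396/(-468) + 1/((-21 + 82)*(-7)) = 396*(-1/468) - 1/7/61 = -11/13 + (1/61)*(-1/7) = -11/13 - 1/427 = -4710/5551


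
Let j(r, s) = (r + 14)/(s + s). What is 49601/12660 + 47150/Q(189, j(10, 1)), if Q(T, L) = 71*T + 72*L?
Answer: 18918407/2620620 ≈ 7.2191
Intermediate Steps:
j(r, s) = (14 + r)/(2*s) (j(r, s) = (14 + r)/((2*s)) = (14 + r)*(1/(2*s)) = (14 + r)/(2*s))
49601/12660 + 47150/Q(189, j(10, 1)) = 49601/12660 + 47150/(71*189 + 72*((1/2)*(14 + 10)/1)) = 49601*(1/12660) + 47150/(13419 + 72*((1/2)*1*24)) = 49601/12660 + 47150/(13419 + 72*12) = 49601/12660 + 47150/(13419 + 864) = 49601/12660 + 47150/14283 = 49601/12660 + 47150*(1/14283) = 49601/12660 + 2050/621 = 18918407/2620620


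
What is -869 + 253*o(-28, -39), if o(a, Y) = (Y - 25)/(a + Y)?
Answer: -42031/67 ≈ -627.33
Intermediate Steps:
o(a, Y) = (-25 + Y)/(Y + a)
-869 + 253*o(-28, -39) = -869 + 253*((-25 - 39)/(-39 - 28)) = -869 + 253*(-64/(-67)) = -869 + 253*(-1/67*(-64)) = -869 + 253*(64/67) = -869 + 16192/67 = -42031/67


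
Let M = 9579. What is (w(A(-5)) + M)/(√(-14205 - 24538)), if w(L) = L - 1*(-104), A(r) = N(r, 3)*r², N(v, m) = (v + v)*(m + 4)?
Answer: -7933*I*√38743/38743 ≈ -40.303*I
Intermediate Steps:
N(v, m) = 2*v*(4 + m) (N(v, m) = (2*v)*(4 + m) = 2*v*(4 + m))
A(r) = 14*r³ (A(r) = (2*r*(4 + 3))*r² = (2*r*7)*r² = (14*r)*r² = 14*r³)
w(L) = 104 + L (w(L) = L + 104 = 104 + L)
(w(A(-5)) + M)/(√(-14205 - 24538)) = ((104 + 14*(-5)³) + 9579)/(√(-14205 - 24538)) = ((104 + 14*(-125)) + 9579)/(√(-38743)) = ((104 - 1750) + 9579)/((I*√38743)) = (-1646 + 9579)*(-I*√38743/38743) = 7933*(-I*√38743/38743) = -7933*I*√38743/38743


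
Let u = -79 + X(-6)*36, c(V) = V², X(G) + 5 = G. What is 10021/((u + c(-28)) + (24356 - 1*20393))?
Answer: 10021/4272 ≈ 2.3457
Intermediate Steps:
X(G) = -5 + G
u = -475 (u = -79 + (-5 - 6)*36 = -79 - 11*36 = -79 - 396 = -475)
10021/((u + c(-28)) + (24356 - 1*20393)) = 10021/((-475 + (-28)²) + (24356 - 1*20393)) = 10021/((-475 + 784) + (24356 - 20393)) = 10021/(309 + 3963) = 10021/4272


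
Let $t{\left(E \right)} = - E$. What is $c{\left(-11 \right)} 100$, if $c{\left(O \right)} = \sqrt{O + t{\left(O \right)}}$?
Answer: $0$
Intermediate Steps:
$c{\left(O \right)} = 0$ ($c{\left(O \right)} = \sqrt{O - O} = \sqrt{0} = 0$)
$c{\left(-11 \right)} 100 = 0 \cdot 100 = 0$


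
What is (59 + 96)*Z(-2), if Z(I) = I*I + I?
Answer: 310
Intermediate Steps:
Z(I) = I + I**2 (Z(I) = I**2 + I = I + I**2)
(59 + 96)*Z(-2) = (59 + 96)*(-2*(1 - 2)) = 155*(-2*(-1)) = 155*2 = 310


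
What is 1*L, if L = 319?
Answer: 319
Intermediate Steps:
1*L = 1*319 = 319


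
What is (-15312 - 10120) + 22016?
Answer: -3416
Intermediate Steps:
(-15312 - 10120) + 22016 = -25432 + 22016 = -3416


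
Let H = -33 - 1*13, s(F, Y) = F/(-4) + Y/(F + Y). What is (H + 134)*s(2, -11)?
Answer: 572/9 ≈ 63.556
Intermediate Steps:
s(F, Y) = -F/4 + Y/(F + Y) (s(F, Y) = F*(-¼) + Y/(F + Y) = -F/4 + Y/(F + Y))
H = -46 (H = -33 - 13 = -46)
(H + 134)*s(2, -11) = (-46 + 134)*((-11 - ¼*2² - ¼*2*(-11))/(2 - 11)) = 88*((-11 - ¼*4 + 11/2)/(-9)) = 88*(-(-11 - 1 + 11/2)/9) = 88*(-⅑*(-13/2)) = 88*(13/18) = 572/9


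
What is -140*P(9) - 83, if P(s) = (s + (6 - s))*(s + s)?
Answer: -15203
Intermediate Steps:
P(s) = 12*s (P(s) = 6*(2*s) = 12*s)
-140*P(9) - 83 = -1680*9 - 83 = -140*108 - 83 = -15120 - 83 = -15203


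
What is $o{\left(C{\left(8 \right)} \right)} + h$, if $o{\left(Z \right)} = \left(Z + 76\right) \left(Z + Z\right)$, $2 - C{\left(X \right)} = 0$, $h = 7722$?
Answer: $8034$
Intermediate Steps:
$C{\left(X \right)} = 2$ ($C{\left(X \right)} = 2 - 0 = 2 + 0 = 2$)
$o{\left(Z \right)} = 2 Z \left(76 + Z\right)$ ($o{\left(Z \right)} = \left(76 + Z\right) 2 Z = 2 Z \left(76 + Z\right)$)
$o{\left(C{\left(8 \right)} \right)} + h = 2 \cdot 2 \left(76 + 2\right) + 7722 = 2 \cdot 2 \cdot 78 + 7722 = 312 + 7722 = 8034$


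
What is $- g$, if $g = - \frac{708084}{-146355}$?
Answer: $- \frac{236028}{48785} \approx -4.8381$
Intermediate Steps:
$g = \frac{236028}{48785}$ ($g = \left(-708084\right) \left(- \frac{1}{146355}\right) = \frac{236028}{48785} \approx 4.8381$)
$- g = \left(-1\right) \frac{236028}{48785} = - \frac{236028}{48785}$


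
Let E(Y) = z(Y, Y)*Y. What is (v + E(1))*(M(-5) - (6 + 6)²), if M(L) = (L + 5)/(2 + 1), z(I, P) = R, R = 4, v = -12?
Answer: 1152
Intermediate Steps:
z(I, P) = 4
M(L) = 5/3 + L/3 (M(L) = (5 + L)/3 = (5 + L)*(⅓) = 5/3 + L/3)
E(Y) = 4*Y
(v + E(1))*(M(-5) - (6 + 6)²) = (-12 + 4*1)*((5/3 + (⅓)*(-5)) - (6 + 6)²) = (-12 + 4)*((5/3 - 5/3) - 1*12²) = -8*(0 - 1*144) = -8*(0 - 144) = -8*(-144) = 1152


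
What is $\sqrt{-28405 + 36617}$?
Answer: $2 \sqrt{2053} \approx 90.62$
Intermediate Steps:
$\sqrt{-28405 + 36617} = \sqrt{8212} = 2 \sqrt{2053}$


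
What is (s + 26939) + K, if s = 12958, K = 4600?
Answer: 44497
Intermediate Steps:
(s + 26939) + K = (12958 + 26939) + 4600 = 39897 + 4600 = 44497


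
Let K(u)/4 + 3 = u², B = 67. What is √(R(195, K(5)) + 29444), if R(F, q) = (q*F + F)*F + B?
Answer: 6*√94826 ≈ 1847.6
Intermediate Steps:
K(u) = -12 + 4*u²
R(F, q) = 67 + F*(F + F*q) (R(F, q) = (q*F + F)*F + 67 = (F*q + F)*F + 67 = (F + F*q)*F + 67 = F*(F + F*q) + 67 = 67 + F*(F + F*q))
√(R(195, K(5)) + 29444) = √((67 + 195² + (-12 + 4*5²)*195²) + 29444) = √((67 + 38025 + (-12 + 4*25)*38025) + 29444) = √((67 + 38025 + (-12 + 100)*38025) + 29444) = √((67 + 38025 + 88*38025) + 29444) = √((67 + 38025 + 3346200) + 29444) = √(3384292 + 29444) = √3413736 = 6*√94826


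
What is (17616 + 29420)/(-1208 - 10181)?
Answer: -47036/11389 ≈ -4.1300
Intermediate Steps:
(17616 + 29420)/(-1208 - 10181) = 47036/(-11389) = 47036*(-1/11389) = -47036/11389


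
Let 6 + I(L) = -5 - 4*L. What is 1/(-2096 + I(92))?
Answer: -1/2475 ≈ -0.00040404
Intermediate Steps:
I(L) = -11 - 4*L (I(L) = -6 + (-5 - 4*L) = -11 - 4*L)
1/(-2096 + I(92)) = 1/(-2096 + (-11 - 4*92)) = 1/(-2096 + (-11 - 368)) = 1/(-2096 - 379) = 1/(-2475) = -1/2475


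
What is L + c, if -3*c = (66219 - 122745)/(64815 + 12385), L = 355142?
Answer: 13708490621/38600 ≈ 3.5514e+5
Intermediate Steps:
c = 9421/38600 (c = -(66219 - 122745)/(3*(64815 + 12385)) = -(-18842)/77200 = -⅓*(-28263/38600) = 9421/38600 ≈ 0.24407)
L + c = 355142 + 9421/38600 = 13708490621/38600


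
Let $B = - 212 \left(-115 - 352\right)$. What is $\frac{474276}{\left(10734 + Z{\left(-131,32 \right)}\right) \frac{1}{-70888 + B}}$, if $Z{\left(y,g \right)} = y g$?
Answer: $\frac{6667372008}{3271} \approx 2.0383 \cdot 10^{6}$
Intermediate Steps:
$Z{\left(y,g \right)} = g y$
$B = 99004$ ($B = \left(-212\right) \left(-467\right) = 99004$)
$\frac{474276}{\left(10734 + Z{\left(-131,32 \right)}\right) \frac{1}{-70888 + B}} = \frac{474276}{\left(10734 + 32 \left(-131\right)\right) \frac{1}{-70888 + 99004}} = \frac{474276}{\left(10734 - 4192\right) \frac{1}{28116}} = \frac{474276}{6542 \cdot \frac{1}{28116}} = \frac{474276}{\frac{3271}{14058}} = 474276 \cdot \frac{14058}{3271} = \frac{6667372008}{3271}$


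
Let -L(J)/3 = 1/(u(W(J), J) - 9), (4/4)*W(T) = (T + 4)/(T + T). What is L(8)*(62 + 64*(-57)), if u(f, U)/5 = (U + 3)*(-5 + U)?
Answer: 1793/26 ≈ 68.962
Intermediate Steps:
W(T) = (4 + T)/(2*T) (W(T) = (T + 4)/(T + T) = (4 + T)/((2*T)) = (4 + T)*(1/(2*T)) = (4 + T)/(2*T))
u(f, U) = 5*(-5 + U)*(3 + U) (u(f, U) = 5*((U + 3)*(-5 + U)) = 5*((3 + U)*(-5 + U)) = 5*((-5 + U)*(3 + U)) = 5*(-5 + U)*(3 + U))
L(J) = -3/(-84 - 10*J + 5*J²) (L(J) = -3/((-75 - 10*J + 5*J²) - 9) = -3/(-84 - 10*J + 5*J²))
L(8)*(62 + 64*(-57)) = (3/(84 - 5*8² + 10*8))*(62 + 64*(-57)) = (3/(84 - 5*64 + 80))*(62 - 3648) = (3/(84 - 320 + 80))*(-3586) = (3/(-156))*(-3586) = (3*(-1/156))*(-3586) = -1/52*(-3586) = 1793/26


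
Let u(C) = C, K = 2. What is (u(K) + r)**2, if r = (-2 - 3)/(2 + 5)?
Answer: 81/49 ≈ 1.6531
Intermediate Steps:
r = -5/7 ≈ -0.71429
(u(K) + r)**2 = (2 - 5/7)**2 = (9/7)**2 = 81/49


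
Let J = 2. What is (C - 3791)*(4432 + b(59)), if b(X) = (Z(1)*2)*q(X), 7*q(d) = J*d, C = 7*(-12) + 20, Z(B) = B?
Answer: -120507300/7 ≈ -1.7215e+7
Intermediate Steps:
C = -64 (C = -84 + 20 = -64)
q(d) = 2*d/7 (q(d) = (2*d)/7 = 2*d/7)
b(X) = 4*X/7 (b(X) = (1*2)*(2*X/7) = 2*(2*X/7) = 4*X/7)
(C - 3791)*(4432 + b(59)) = (-64 - 3791)*(4432 + (4/7)*59) = -3855*(4432 + 236/7) = -3855*31260/7 = -120507300/7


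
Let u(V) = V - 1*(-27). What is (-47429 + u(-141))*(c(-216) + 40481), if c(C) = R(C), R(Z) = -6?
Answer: -1924302925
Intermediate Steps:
c(C) = -6
u(V) = 27 + V (u(V) = V + 27 = 27 + V)
(-47429 + u(-141))*(c(-216) + 40481) = (-47429 + (27 - 141))*(-6 + 40481) = (-47429 - 114)*40475 = -47543*40475 = -1924302925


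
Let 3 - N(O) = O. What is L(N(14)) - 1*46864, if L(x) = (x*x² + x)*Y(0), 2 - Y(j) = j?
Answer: -49548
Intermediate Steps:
Y(j) = 2 - j
N(O) = 3 - O
L(x) = 2*x + 2*x³ (L(x) = (x*x² + x)*(2 - 1*0) = (x³ + x)*(2 + 0) = (x + x³)*2 = 2*x + 2*x³)
L(N(14)) - 1*46864 = 2*(3 - 1*14)*(1 + (3 - 1*14)²) - 1*46864 = 2*(3 - 14)*(1 + (3 - 14)²) - 46864 = 2*(-11)*(1 + (-11)²) - 46864 = 2*(-11)*(1 + 121) - 46864 = 2*(-11)*122 - 46864 = -2684 - 46864 = -49548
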